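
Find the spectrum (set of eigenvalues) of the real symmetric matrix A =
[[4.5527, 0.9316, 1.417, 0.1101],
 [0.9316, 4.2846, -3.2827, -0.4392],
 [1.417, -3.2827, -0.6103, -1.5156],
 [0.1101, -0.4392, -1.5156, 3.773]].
sigma(A) ≈ {-3, 4, 5, 6}

A is real symmetric, so its spectrum consists of real eigenvalues. Expanding the characteristic polynomial of the displayed matrix gives
  det(λ I - A) = p(λ) = λ^4 + (-12)λ^3 + (29)λ^2 + (102.0032)λ + (-360.0063).
Solving p(λ) = 0 yields eigenvalues ≈ -3, 4, 5, 6. (A is shown rounded to 4 decimals, so these recover the underlying integer eigenvalues to within that precision.)
Verification: the trace of A = 12 equals the sum of eigenvalues 12, and det(A) ≈ -360.0063 matches the eigenvalue product -360.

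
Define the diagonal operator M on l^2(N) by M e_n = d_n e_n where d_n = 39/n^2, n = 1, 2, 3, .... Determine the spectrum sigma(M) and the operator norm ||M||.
sigma(M) = {39/n^2 : n ≥ 1} ∪ {0}; ||M|| = 39

A bounded diagonal operator on l^2 with diagonal entries d_n has spectrum equal to the closure of {d_n : n ≥ 1}: every d_n is an eigenvalue (with eigenvector e_n), so {d_n} ⊂ sigma(M); the spectrum is closed, so its closure is too; and for lambda not in the closure, (M - lambda I) has bounded inverse (the diagonal entries 1/(d_n - lambda) are bounded). For our sequence d_n = 39/n^2, n = 1, 2, 3, ...:
  - {d_n} = {39/n^2 : n ≥ 1}; the only limit point is 0
  - closure = {39/n^2 : n ≥ 1} ∪ {0}
For the norm: a diagonal operator has ||M|| = sup_n |d_n|. Here d_n = 39/n^2 is positive and decreasing, so sup_n |d_n| = d_1 = 39. So ||M|| = 39.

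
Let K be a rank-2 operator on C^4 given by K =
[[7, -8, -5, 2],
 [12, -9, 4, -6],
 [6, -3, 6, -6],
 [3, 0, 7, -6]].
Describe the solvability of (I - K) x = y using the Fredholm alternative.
(I - K) is invertible (det(I - K) = 78 ≠ 0), so for every y in C^4 the equation (I - K) x = y has a unique solution.

K has rank 2 and factors as K = U V^T = u1 v1^T + u2 v2^T with u1 = (3, 2, 0, -1), v1 = (3, -3, -1, 0), u2 = (-1, 3, 3, 3), v2 = (2, -1, 2, -2) (multiplying out reproduces the displayed K). The nonzero eigenvalues of U V^T coincide with those of the 2 x 2 matrix G = V^T U = [[v1·u1, v1·u2], [v2·u1, v2·u2]] = [[3, -15], [6, -5]], and by the Sylvester determinant identity det(I_4 - U V^T) = det(I_2 - V^T U) = det([[-2, 15], [-6, 6]]) = (-2)(6) - (15)(-6) = 78. (Direct check: I - K =
[[-6, 8, 5, -2],
 [-12, 10, -4, 6],
 [-6, 3, -5, 6],
 [-3, 0, -7, 7]]
has determinant 78.) The finite-dimensional Fredholm alternative says: either (I - K) is invertible, or ker(I - K) ≠ {0} and then range(I - K) = ker((I - K)^*)^⊥, with dim ker(I - K) = dim ker((I - K)^*). Since det(I - K) ≠ 0, 1 is not an eigenvalue of K and ker(I - K) = {0}, so we are in the first case: for every y there is a unique x = (I - K)^(-1) y. (Explicitly, by the Woodbury identity, (I - U V^T)^(-1) = I + U (I_2 - G)^(-1) V^T.)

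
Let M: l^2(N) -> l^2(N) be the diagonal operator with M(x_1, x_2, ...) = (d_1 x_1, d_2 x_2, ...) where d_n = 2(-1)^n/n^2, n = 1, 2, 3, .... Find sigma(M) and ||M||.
sigma(M) = {2(-1)^n/n^2 : n ≥ 1} ∪ {0}; ||M|| = 2

A bounded diagonal operator on l^2 with diagonal entries d_n has spectrum equal to the closure of {d_n : n ≥ 1}: every d_n is an eigenvalue (with eigenvector e_n), so {d_n} ⊂ sigma(M); the spectrum is closed, so its closure is too; and for lambda not in the closure, (M - lambda I) has bounded inverse (the diagonal entries 1/(d_n - lambda) are bounded). For our sequence d_n = 2(-1)^n/n^2, n = 1, 2, 3, ...:
  - {d_n} = {2(-1)^n/n^2 : n ≥ 1}; the only limit point is 0
  - closure = {2(-1)^n/n^2 : n ≥ 1} ∪ {0}
For the norm: a diagonal operator has ||M|| = sup_n |d_n|. Here |d_n| = 2/n^2 is decreasing, so sup_n |d_n| = |d_1| = 2. So ||M|| = 2.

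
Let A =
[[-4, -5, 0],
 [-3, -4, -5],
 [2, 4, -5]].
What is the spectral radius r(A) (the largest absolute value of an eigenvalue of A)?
r(A) ≈ 7.2681

The eigenvalues of A are the roots of its characteristic polynomial. With M = A (coefficients from the trace, the sum of principal 2x2 minors, and det A):
  p(λ) = det(λ I - M) = λ^3 + 13λ^2 + 61λ + 35.
No integer candidate from the rational root theorem (±divisors of 35) is a root, so the roots are irrational. The cubic discriminant is Δ = -120140 < 0, so there is one real root and a complex-conjugate pair. p(-1) = -14 and p(0) = 35 have opposite signs, so a root lies in (-1, 0); Newton's method refines it to λ ≈ -0.6626. Dividing out (λ - (-0.6626)) leaves approximately λ^2 + 12.3374λ + 52.8258. For λ^2 + 12.3374λ + 52.8258 the discriminant is -59.0905. It is negative, so the remaining roots are the complex-conjugate pair λ ≈ -6.1687 ± 3.8435i. Their product equals the constant term, so |λ|^2 ≈ 52.8258 and |λ| ≈ 7.2681.
Thus the eigenvalues (to 4 decimals) are -0.6626 (modulus 0.6626); -6.1687 ± 3.8435i (modulus 7.2681). The spectral radius is the largest modulus: r(A) ≈ 7.2681. (Cross-check: r(A) ≤ ||A||_2 ≈ 9.2529; equality holds whenever A is normal, though it can also hold for some non-normal A.)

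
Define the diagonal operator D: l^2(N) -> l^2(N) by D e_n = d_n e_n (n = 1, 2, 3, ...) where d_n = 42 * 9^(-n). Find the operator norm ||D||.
||D|| = 14/3 (attained at n = 1)

For D diagonal, ||D|| = sup_n |d_n|. The sequence d_n = 42 * 9^(-n) is positive and strictly decreasing (ratio 9^(-1) < 1), so the supremum is d_1 = 42/9 = 14/3. Hence ||D|| = 14/3.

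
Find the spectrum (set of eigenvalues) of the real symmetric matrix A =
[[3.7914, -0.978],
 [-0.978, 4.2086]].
sigma(A) ≈ {3, 5}

A is real symmetric, so its spectrum consists of real eigenvalues. Expanding the characteristic polynomial of the displayed matrix gives
  det(λ I - A) = p(λ) = λ^2 + (-8)λ + (15).
Solving p(λ) = 0 yields eigenvalues ≈ 3, 5. (A is shown rounded to 4 decimals, so these recover the underlying integer eigenvalues to within that precision.)
Verification: the trace of A = 8 equals the sum of eigenvalues 8, and det(A) ≈ 15.0000 matches the eigenvalue product 15.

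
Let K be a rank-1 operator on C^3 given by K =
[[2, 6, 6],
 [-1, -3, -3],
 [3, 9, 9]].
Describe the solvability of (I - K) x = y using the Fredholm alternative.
(I - K) is invertible (det(I - K) = -7 ≠ 0), so for every y in C^3 the equation (I - K) x = y has a unique solution.

K has rank 1, so it is an outer product K = u v^T: every row of K is a multiple of one row vector. Reading off the entries, u = (2, -1, 3) and v = (1, 3, 3) (row i of K equals u_i·v^T). A rank-one matrix u v^T satisfies K u = u (v·u) and kills the (2)-dimensional subspace v^⊥, so its characteristic polynomial is lambda^2 (lambda - v·u) with v·u = tr K = 8. Hence the eigenvalues of I - K are 1 (multiplicity 2) and 1 - (8) = -7, so det(I - K) = -7. (Direct check: I - K =
[[-1, -6, -6],
 [1, 4, 3],
 [-3, -9, -8]]
has determinant -7.) The finite-dimensional Fredholm alternative says: either (I - K) is invertible, or ker(I - K) ≠ {0} and then range(I - K) = ker((I - K)^*)^⊥, with dim ker(I - K) = dim ker((I - K)^*). Since det(I - K) ≠ 0, 1 is not an eigenvalue of K and ker(I - K) = {0}, so we are in the first case: for every y there is a unique x = (I - K)^(-1) y. Explicitly, by the Sherman–Morrison formula, (I - u v^T)^(-1) = I + u v^T/(1 - v·u), i.e. (I - K)^(-1) = I + K/(-7).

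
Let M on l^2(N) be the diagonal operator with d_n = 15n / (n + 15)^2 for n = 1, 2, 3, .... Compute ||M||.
||M|| = 1/4 (attained at n = 15)

For M diagonal, ||M|| = sup_n |d_n|. Treat f(x) = 15x / (x + 15)^2 for real x > 0. By the quotient rule, f'(x) = 15(15 - x)/(x + 15)^3, which is positive for x < 15 and negative for x > 15. So f has a unique maximum at x = 15, and since 15 is a positive integer, the supremum over n ≥ 1 is attained at n = 15: d_15 = 15·15/(15 + 15)^2 = 15·15/900 = 1/4. Hence ||M|| = 1/4.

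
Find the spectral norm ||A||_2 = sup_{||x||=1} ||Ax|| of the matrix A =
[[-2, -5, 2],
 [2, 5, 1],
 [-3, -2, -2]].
||A||_2 ≈ 8.2113 (= sqrt(largest eigenvalue of A^T A))

||A||_2 = sigma_max(A) = sqrt(lambda_max(A^T A)). Form the symmetric matrix M = A^T A =
[[17, 26, 4],
 [26, 54, -1],
 [4, -1, 9]].
Its characteristic polynomial (trace, sum of principal 2x2 minors, determinant of M give the coefficients) is
  p(λ) = det(λ I - M) = λ^3 - 80λ^2 + 864λ - 1089.
No integer candidate from the rational root theorem (±divisors of 1089) is a root, so the roots are irrational. The cubic discriminant is Δ = 1290282597 > 0, so there are three distinct real roots. p(1) = -304 and p(2) = 327 have opposite signs, so a root lies in (1, 2); Newton's method refines it to λ ≈ 1.4521. p(11) = 66 and p(12) = -513 have opposite signs, so a root lies in (11, 12); Newton's method refines it to λ ≈ 11.1225. p(67) = -1558 and p(68) = 2175 have opposite signs, so a root lies in (67, 68); Newton's method refines it to λ ≈ 67.4254. Check (Vieta): the three roots sum to 80, matching tr M = 80.
So the eigenvalues of A^T A are ≈ 1.4521, 11.1225, 67.4254 (all ≥ 0, as they must be for A^T A). The largest is λ_max ≈ 67.4254, hence ||A||_2 = sqrt(λ_max) ≈ 8.2113.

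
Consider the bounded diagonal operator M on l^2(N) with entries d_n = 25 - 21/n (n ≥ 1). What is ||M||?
||M|| = 25

For a diagonal operator on l^2 with entries d_n, ||M|| = sup_n |d_n|. Here d_1 = 4, d_2 = 29/2, ..., and d_n = 25 - 21/n increases monotonically toward 25. All terms lie in [4, 25), so |d_n| = d_n and the supremum is the limit 25, which is not attained by any individual d_n. Hence ||M|| = 25.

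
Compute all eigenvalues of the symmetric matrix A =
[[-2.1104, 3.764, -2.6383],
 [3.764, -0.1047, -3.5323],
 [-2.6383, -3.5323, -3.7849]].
sigma(A) ≈ {-6, -5, 5}

A is real symmetric, so its spectrum consists of real eigenvalues. Expanding the characteristic polynomial of the displayed matrix gives
  det(λ I - A) = p(λ) = λ^3 + (6)λ^2 + (-25)λ + (-150.003).
Solving p(λ) = 0 yields eigenvalues ≈ -6, -5, 5. (A is shown rounded to 4 decimals, so these recover the underlying integer eigenvalues to within that precision.)
Verification: the trace of A = -6 equals the sum of eigenvalues -6, and det(A) ≈ 150.0030 matches the eigenvalue product 150.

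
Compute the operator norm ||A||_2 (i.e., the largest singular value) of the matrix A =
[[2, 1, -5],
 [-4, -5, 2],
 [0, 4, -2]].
||A||_2 ≈ 8.6888 (= sqrt(largest eigenvalue of A^T A))

||A||_2 = sigma_max(A) = sqrt(lambda_max(A^T A)). Form the symmetric matrix M = A^T A =
[[20, 22, -18],
 [22, 42, -23],
 [-18, -23, 33]].
Its characteristic polynomial (trace, sum of principal 2x2 minors, determinant of M give the coefficients) is
  p(λ) = det(λ I - M) = λ^3 - 95λ^2 + 1549λ - 5776.
No integer candidate from the rational root theorem (±divisors of 5776) is a root, so the roots are irrational. The cubic discriminant is Δ = 1377745717 > 0, so there are three distinct real roots. p(5) = -281 and p(6) = 314 have opposite signs, so a root lies in (5, 6); Newton's method refines it to λ ≈ 5.4397. p(14) = 34 and p(15) = -541 have opposite signs, so a root lies in (14, 15); Newton's method refines it to λ ≈ 14.0646. p(75) = -2101 and p(76) = 2204 have opposite signs, so a root lies in (75, 76); Newton's method refines it to λ ≈ 75.4957. Check (Vieta): the three roots sum to 95, matching tr M = 95.
So the eigenvalues of A^T A are ≈ 5.4397, 14.0646, 75.4957 (all ≥ 0, as they must be for A^T A). The largest is λ_max ≈ 75.4957, hence ||A||_2 = sqrt(λ_max) ≈ 8.6888.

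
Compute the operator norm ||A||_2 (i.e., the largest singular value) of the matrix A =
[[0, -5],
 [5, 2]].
||A||_2 = sqrt((54 + sqrt(416))/2) ≈ 6.099 (= sqrt(largest eigenvalue of A^T A))

||A||_2 = sigma_max(A) = sqrt(lambda_max(A^T A)). Form the symmetric matrix M = A^T A =
[[25, 10],
 [10, 29]].
Its characteristic polynomial (trace, determinant of M give the coefficients) is
  p(λ) = det(λ I - M) = λ^2 - 54λ + 625.
For λ^2 - 54λ + 625 the discriminant is 416. It is nonnegative but not a perfect square, so the roots are real and irrational: λ = (54 ± sqrt(416))/2 ≈ 37.198, 16.802.
So the eigenvalues of A^T A are ≈ 16.802, 37.198 (all ≥ 0, as they must be for A^T A). The largest is λ_max = (54 + sqrt(416))/2 ≈ 37.198, hence ||A||_2 = sqrt(λ_max) = sqrt((54 + sqrt(416))/2) ≈ 6.099.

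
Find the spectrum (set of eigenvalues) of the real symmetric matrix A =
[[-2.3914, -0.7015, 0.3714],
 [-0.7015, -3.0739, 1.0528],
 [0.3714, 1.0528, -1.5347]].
sigma(A) ≈ {-4, -2, -1}

A is real symmetric, so its spectrum consists of real eigenvalues. Expanding the characteristic polynomial of the displayed matrix gives
  det(λ I - A) = p(λ) = λ^3 + (7)λ^2 + (14)λ + (8).
Solving p(λ) = 0 yields eigenvalues ≈ -4, -2, -1. (A is shown rounded to 4 decimals, so these recover the underlying integer eigenvalues to within that precision.)
Verification: the trace of A = -7 equals the sum of eigenvalues -7, and det(A) ≈ -8.0002 matches the eigenvalue product -8.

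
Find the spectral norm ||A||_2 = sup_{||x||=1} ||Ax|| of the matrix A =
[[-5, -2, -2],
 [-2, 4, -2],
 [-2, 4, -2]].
||A||_2 = sqrt((81 + sqrt(513))/2) ≈ 7.1989 (= sqrt(largest eigenvalue of A^T A))

||A||_2 = sigma_max(A) = sqrt(lambda_max(A^T A)). Form the symmetric matrix M = A^T A =
[[33, -6, 18],
 [-6, 36, -12],
 [18, -12, 12]].
Its characteristic polynomial (trace, sum of principal 2x2 minors, determinant of M give the coefficients) is
  p(λ) = det(λ I - M) = λ^3 - 81λ^2 + 1512λ.
The constant term is 0, so λ = 0 is a root. Dividing out λ leaves p(λ) = λ(λ^2 - 81λ + 1512). For λ^2 - 81λ + 1512 the discriminant is 513. It is nonnegative but not a perfect square, so the roots are real and irrational: λ = (81 ± sqrt(513))/2 ≈ 51.8248, 29.1752.
So the eigenvalues of A^T A are ≈ 0, 29.1752, 51.8248 (all ≥ 0, as they must be for A^T A). The largest is λ_max = (81 + sqrt(513))/2 ≈ 51.8248, hence ||A||_2 = sqrt(λ_max) = sqrt((81 + sqrt(513))/2) ≈ 7.1989.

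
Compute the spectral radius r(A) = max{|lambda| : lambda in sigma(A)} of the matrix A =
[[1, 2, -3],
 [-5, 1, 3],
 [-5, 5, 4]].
r(A) ≈ 8.2137

The eigenvalues of A are the roots of its characteristic polynomial. With M = A (coefficients from the trace, the sum of principal 2x2 minors, and det A):
  p(λ) = det(λ I - M) = λ^3 - 6λ^2 - 11λ - 59.
No integer candidate from the rational root theorem (±divisors of 59) is a root, so the roots are irrational. The cubic discriminant is Δ = -205375 < 0, so there is one real root and a complex-conjugate pair. p(8) = -19 and p(9) = 85 have opposite signs, so a root lies in (8, 9); Newton's method refines it to λ ≈ 8.2137. Dividing out (λ - (8.2137)) leaves approximately λ^2 + 2.2137λ + 7.1831. For λ^2 + 2.2137λ + 7.1831 the discriminant is -23.8317. It is negative, so the remaining roots are the complex-conjugate pair λ ≈ -1.1069 ± 2.4409i. Their product equals the constant term, so |λ|^2 ≈ 7.1831 and |λ| ≈ 2.6801.
Thus the eigenvalues (to 4 decimals) are 8.2137 (modulus 8.2137); -1.1069 ± 2.4409i (modulus 2.6801). The spectral radius is the largest modulus: r(A) ≈ 8.2137. (Cross-check: r(A) ≤ ||A||_2 ≈ 9.8584; equality holds whenever A is normal, though it can also hold for some non-normal A.)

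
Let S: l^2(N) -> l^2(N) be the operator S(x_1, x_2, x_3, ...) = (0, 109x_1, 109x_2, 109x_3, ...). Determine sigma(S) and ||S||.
sigma(S) = closed disk {z in C : |z| ≤ 109}; ||S|| = 109

Note S = 109·U where U is the unit right shift (U x)_k = x_{k-1} (with x_0 := 0); so ||S|| = 109||U|| and sigma(S) = 109·sigma(U). ||S x||^2 = sum_{k≥1} |109x_k|^2 = 11881||x||^2, so ||S|| = 109 and sigma(S) ⊂ {|z| ≤ 109}. For any |lambda| < 109, the equation (S - lambda I) x = 0 forces x_1 = 0, then 109x_k = lambda x_{k+1} ⇒ x = 0, so S has no eigenvalues. But (S - lambda I) is not surjective for |lambda| < 109: solving (S - lambda I) x = e_1 would require x_n proportional to (lambda/109)^(-n), which is not in l^2. So every |lambda| < 109 lies in the residual spectrum. The boundary |lambda| = 109 is in the approximate point spectrum (the spectrum is closed). Hence sigma(S) is the closed disk of radius 109.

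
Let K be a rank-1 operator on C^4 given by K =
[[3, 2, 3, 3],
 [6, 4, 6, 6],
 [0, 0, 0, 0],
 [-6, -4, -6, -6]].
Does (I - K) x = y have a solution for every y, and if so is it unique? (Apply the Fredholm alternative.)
(I - K) is singular (det(I - K) = 0, i.e. 1 ∈ sigma(K)). (I - K) x = y is solvable iff y ⊥ ker((I - K)^*) = span{(3, 2, 3, 3)}, i.e. iff 3y_1 + 2y_2 + 3y_3 + 3y_4 = 0. When solvable, the solutions are x = y + c·(1, 2, 0, -2), c arbitrary (ker(I - K) = span{(1, 2, 0, -2)}, dimension 1).

K has rank 1, so it is an outer product K = u v^T: every row of K is a multiple of one row vector. Reading off the entries, u = (1, 2, 0, -2) and v = (3, 2, 3, 3) (row i of K equals u_i·v^T). A rank-one matrix u v^T satisfies K u = u (v·u) and kills the (3)-dimensional subspace v^⊥, so its characteristic polynomial is lambda^3 (lambda - v·u) with v·u = tr K = 1. Hence the eigenvalues of I - K are 1 (multiplicity 3) and 1 - (1) = 0, so det(I - K) = 0. (Direct check: I - K =
[[-2, -2, -3, -3],
 [-6, -3, -6, -6],
 [0, 0, 1, 0],
 [6, 4, 6, 7]]
has determinant 0.) So 1 is an eigenvalue of K and (I - K) is not invertible. The finite-dimensional Fredholm alternative says: either (I - K) is invertible, or ker(I - K) ≠ {0} and then range(I - K) = ker((I - K)^*)^⊥, with dim ker(I - K) = dim ker((I - K)^*). We are in the second case, so we need both kernels. Kernel of I - K: (I - K) u = u - u (v·u) = u - u = 0, so ker(I - K) = span{u} = span{(1, 2, 0, -2)} (it is exactly 1-dimensional because rank(I - K) = 3). Kernel of the adjoint: K is real, so (I - K)^* = I - K^T = I - v u^T, and (I - v u^T) v = v - v (u·v) = 0; hence ker((I - K)^*) = span{v} = span{(3, 2, 3, 3)}. Therefore (I - K) x = y is solvable iff <y, v> = 0, i.e. iff 3y_1 + 2y_2 + 3y_3 + 3y_4 = 0. When this holds, K y = u (v·y) = 0, so (I - K) y = y and x = y is a particular solution; the full solution set is the line x = y + c·u = y + c·(1, 2, 0, -2), c ∈ C.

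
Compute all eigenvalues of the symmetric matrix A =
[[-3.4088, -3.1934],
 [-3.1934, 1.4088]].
sigma(A) ≈ {-5, 3}

A is real symmetric, so its spectrum consists of real eigenvalues. Expanding the characteristic polynomial of the displayed matrix gives
  det(λ I - A) = p(λ) = λ^2 + (2)λ + (-15).
Solving p(λ) = 0 yields eigenvalues ≈ -5, 3. (A is shown rounded to 4 decimals, so these recover the underlying integer eigenvalues to within that precision.)
Verification: the trace of A = -2 equals the sum of eigenvalues -2, and det(A) ≈ -15.0001 matches the eigenvalue product -15.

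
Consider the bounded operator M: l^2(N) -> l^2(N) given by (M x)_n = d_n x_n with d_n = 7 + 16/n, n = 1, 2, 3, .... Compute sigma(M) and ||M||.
sigma(M) = {7 + 16/n : n ≥ 1} ∪ {7}; ||M|| = 23

A bounded diagonal operator on l^2 with diagonal entries d_n has spectrum equal to the closure of {d_n : n ≥ 1}: every d_n is an eigenvalue (with eigenvector e_n), so {d_n} ⊂ sigma(M); the spectrum is closed, so its closure is too; and for lambda not in the closure, (M - lambda I) has bounded inverse (the diagonal entries 1/(d_n - lambda) are bounded). For our sequence d_n = 7 + 16/n, n = 1, 2, 3, ...:
  - {d_n} = {7 + 16/n : n ≥ 1}; the only limit point is 7
  - closure = {7 + 16/n : n ≥ 1} ∪ {7}
For the norm: a diagonal operator has ||M|| = sup_n |d_n|. Here d_n = 7 + 16/n is positive and decreasing, so sup_n |d_n| = d_1 = 7 + 16 = 23. So ||M|| = 23.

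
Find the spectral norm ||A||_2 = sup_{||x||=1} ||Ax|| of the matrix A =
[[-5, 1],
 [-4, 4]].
||A||_2 = sqrt((58 + sqrt(2340))/2) ≈ 7.2929 (= sqrt(largest eigenvalue of A^T A))

||A||_2 = sigma_max(A) = sqrt(lambda_max(A^T A)). Form the symmetric matrix M = A^T A =
[[41, -21],
 [-21, 17]].
Its characteristic polynomial (trace, determinant of M give the coefficients) is
  p(λ) = det(λ I - M) = λ^2 - 58λ + 256.
For λ^2 - 58λ + 256 the discriminant is 2340. It is nonnegative but not a perfect square, so the roots are real and irrational: λ = (58 ± sqrt(2340))/2 ≈ 53.1868, 4.8132.
So the eigenvalues of A^T A are ≈ 4.8132, 53.1868 (all ≥ 0, as they must be for A^T A). The largest is λ_max = (58 + sqrt(2340))/2 ≈ 53.1868, hence ||A||_2 = sqrt(λ_max) = sqrt((58 + sqrt(2340))/2) ≈ 7.2929.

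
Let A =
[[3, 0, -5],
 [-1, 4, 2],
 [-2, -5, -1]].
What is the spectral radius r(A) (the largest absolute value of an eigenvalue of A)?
r(A) ≈ 4.7109

The eigenvalues of A are the roots of its characteristic polynomial. With M = A (coefficients from the trace, the sum of principal 2x2 minors, and det A):
  p(λ) = det(λ I - M) = λ^3 - 6λ^2 + 5λ + 47.
No integer candidate from the rational root theorem (±divisors of 47) is a root, so the roots are irrational. The cubic discriminant is Δ = -44015 < 0, so there is one real root and a complex-conjugate pair. p(-3) = -49 and p(-2) = 5 have opposite signs, so a root lies in (-3, -2); Newton's method refines it to λ ≈ -2.1178. Dividing out (λ - (-2.1178)) leaves approximately λ^2 - 8.1178λ + 22.1924. For λ^2 - 8.1178λ + 22.1924 the discriminant is -22.87. It is negative, so the remaining roots are the complex-conjugate pair λ ≈ 4.0589 ± 2.3911i. Their product equals the constant term, so |λ|^2 ≈ 22.1924 and |λ| ≈ 4.7109.
Thus the eigenvalues (to 4 decimals) are -2.1178 (modulus 2.1178); 4.0589 ± 2.3911i (modulus 4.7109). The spectral radius is the largest modulus: r(A) ≈ 4.7109. (Cross-check: r(A) ≤ ||A||_2 ≈ 7.0719; equality holds whenever A is normal, though it can also hold for some non-normal A.)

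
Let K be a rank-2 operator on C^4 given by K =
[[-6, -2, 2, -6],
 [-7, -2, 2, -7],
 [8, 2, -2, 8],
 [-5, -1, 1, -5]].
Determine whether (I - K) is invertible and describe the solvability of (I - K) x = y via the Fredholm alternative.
(I - K) is invertible (det(I - K) = 15 ≠ 0), so for every y in C^4 the equation (I - K) x = y has a unique solution.

K has rank 2 and factors as K = U V^T = u1 v1^T + u2 v2^T with u1 = (0, 1, -2, 2), v1 = (-1, 0, 0, -1), u2 = (2, 2, -2, 1), v2 = (-3, -1, 1, -3) (multiplying out reproduces the displayed K). The nonzero eigenvalues of U V^T coincide with those of the 2 x 2 matrix G = V^T U = [[v1·u1, v1·u2], [v2·u1, v2·u2]] = [[-2, -3], [-9, -13]], and by the Sylvester determinant identity det(I_4 - U V^T) = det(I_2 - V^T U) = det([[3, 3], [9, 14]]) = (3)(14) - (3)(9) = 15. (Direct check: I - K =
[[7, 2, -2, 6],
 [7, 3, -2, 7],
 [-8, -2, 3, -8],
 [5, 1, -1, 6]]
has determinant 15.) The finite-dimensional Fredholm alternative says: either (I - K) is invertible, or ker(I - K) ≠ {0} and then range(I - K) = ker((I - K)^*)^⊥, with dim ker(I - K) = dim ker((I - K)^*). Since det(I - K) ≠ 0, 1 is not an eigenvalue of K and ker(I - K) = {0}, so we are in the first case: for every y there is a unique x = (I - K)^(-1) y. (Explicitly, by the Woodbury identity, (I - U V^T)^(-1) = I + U (I_2 - G)^(-1) V^T.)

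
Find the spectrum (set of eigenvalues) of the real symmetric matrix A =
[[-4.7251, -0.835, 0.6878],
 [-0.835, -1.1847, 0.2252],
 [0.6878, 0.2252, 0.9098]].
sigma(A) ≈ {-5, -1, 1}

A is real symmetric, so its spectrum consists of real eigenvalues. Expanding the characteristic polynomial of the displayed matrix gives
  det(λ I - A) = p(λ) = λ^3 + (5)λ^2 + (-1)λ + (-5).
Solving p(λ) = 0 yields eigenvalues ≈ -5, -1, 1. (A is shown rounded to 4 decimals, so these recover the underlying integer eigenvalues to within that precision.)
Verification: the trace of A = -5 equals the sum of eigenvalues -5, and det(A) ≈ 5.0000 matches the eigenvalue product 5.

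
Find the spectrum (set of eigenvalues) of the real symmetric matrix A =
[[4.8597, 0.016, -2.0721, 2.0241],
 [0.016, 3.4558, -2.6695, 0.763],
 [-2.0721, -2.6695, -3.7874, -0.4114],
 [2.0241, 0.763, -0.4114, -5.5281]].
sigma(A) ≈ {-6, -5, 4, 6}

A is real symmetric, so its spectrum consists of real eigenvalues. Expanding the characteristic polynomial of the displayed matrix gives
  det(λ I - A) = p(λ) = λ^4 + (1)λ^3 + (-56)λ^2 + (-36)λ + (720.0051).
Solving p(λ) = 0 yields eigenvalues ≈ -6, -5, 4, 6. (A is shown rounded to 4 decimals, so these recover the underlying integer eigenvalues to within that precision.)
Verification: the trace of A = -1 equals the sum of eigenvalues -1, and det(A) ≈ 720.0051 matches the eigenvalue product 720.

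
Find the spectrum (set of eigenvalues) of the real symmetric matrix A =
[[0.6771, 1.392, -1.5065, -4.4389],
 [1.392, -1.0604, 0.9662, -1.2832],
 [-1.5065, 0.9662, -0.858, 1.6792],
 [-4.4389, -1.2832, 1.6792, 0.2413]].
sigma(A) ≈ {-4, -3, 0, 6}

A is real symmetric, so its spectrum consists of real eigenvalues. Expanding the characteristic polynomial of the displayed matrix gives
  det(λ I - A) = p(λ) = λ^4 + (1)λ^3 + (-30)λ^2 + (-71.997)λ + (0.0041).
Solving p(λ) = 0 yields eigenvalues ≈ -4, -3, 0, 6. (A is shown rounded to 4 decimals, so these recover the underlying integer eigenvalues to within that precision.)
Verification: the trace of A = -1 equals the sum of eigenvalues -1, and det(A) ≈ 0.0041 matches the eigenvalue product 0.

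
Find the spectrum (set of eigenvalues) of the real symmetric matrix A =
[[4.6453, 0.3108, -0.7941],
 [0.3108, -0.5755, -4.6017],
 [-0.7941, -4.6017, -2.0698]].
sigma(A) ≈ {-6, 3, 5}

A is real symmetric, so its spectrum consists of real eigenvalues. Expanding the characteristic polynomial of the displayed matrix gives
  det(λ I - A) = p(λ) = λ^3 + (-2)λ^2 + (-33)λ + (90).
Solving p(λ) = 0 yields eigenvalues ≈ -6, 3, 5. (A is shown rounded to 4 decimals, so these recover the underlying integer eigenvalues to within that precision.)
Verification: the trace of A = 2 equals the sum of eigenvalues 2, and det(A) ≈ -89.9996 matches the eigenvalue product -90.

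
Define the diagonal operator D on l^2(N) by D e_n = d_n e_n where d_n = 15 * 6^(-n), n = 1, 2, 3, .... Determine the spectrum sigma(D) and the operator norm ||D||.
sigma(D) = {15 * 6^(-n) : n ≥ 1} ∪ {0}; ||D|| = 5/2

A bounded diagonal operator on l^2 with diagonal entries d_n has spectrum equal to the closure of {d_n : n ≥ 1}: every d_n is an eigenvalue (with eigenvector e_n), so {d_n} ⊂ sigma(D); the spectrum is closed, so its closure is too; and for lambda not in the closure, (D - lambda I) has bounded inverse (the diagonal entries 1/(d_n - lambda) are bounded). For our sequence d_n = 15 * 6^(-n), n = 1, 2, 3, ...:
  - {d_n} = {15 * 6^(-n) : n ≥ 1}; the only limit point is 0
  - closure = {15 * 6^(-n) : n ≥ 1} ∪ {0}
For the norm: a diagonal operator has ||D|| = sup_n |d_n|. Here d_n = 15 * 6^(-n) is positive and decreasing, so sup_n |d_n| = d_1 = 15/6 = 5/2. So ||D|| = 5/2.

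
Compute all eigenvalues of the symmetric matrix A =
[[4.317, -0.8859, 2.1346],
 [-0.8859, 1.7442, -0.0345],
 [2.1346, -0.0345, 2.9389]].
sigma(A) ≈ {1, 2, 6}

A is real symmetric, so its spectrum consists of real eigenvalues. Expanding the characteristic polynomial of the displayed matrix gives
  det(λ I - A) = p(λ) = λ^3 + (-9)λ^2 + (20)λ + (-12).
Solving p(λ) = 0 yields eigenvalues ≈ 1, 2, 6. (A is shown rounded to 4 decimals, so these recover the underlying integer eigenvalues to within that precision.)
Verification: the trace of A = 9 equals the sum of eigenvalues 9, and det(A) ≈ 12.0004 matches the eigenvalue product 12.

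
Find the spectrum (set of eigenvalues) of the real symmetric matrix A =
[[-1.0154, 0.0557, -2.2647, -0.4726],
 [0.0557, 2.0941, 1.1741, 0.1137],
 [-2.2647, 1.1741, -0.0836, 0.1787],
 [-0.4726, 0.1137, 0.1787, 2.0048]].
sigma(A) ≈ {-3, 1, 2, 3}

A is real symmetric, so its spectrum consists of real eigenvalues. Expanding the characteristic polynomial of the displayed matrix gives
  det(λ I - A) = p(λ) = λ^4 + (-3)λ^3 + (-7)λ^2 + (27)λ + (-18).
Solving p(λ) = 0 yields eigenvalues ≈ -3, 1, 2, 3. (A is shown rounded to 4 decimals, so these recover the underlying integer eigenvalues to within that precision.)
Verification: the trace of A = 3 equals the sum of eigenvalues 3, and det(A) ≈ -17.9993 matches the eigenvalue product -18.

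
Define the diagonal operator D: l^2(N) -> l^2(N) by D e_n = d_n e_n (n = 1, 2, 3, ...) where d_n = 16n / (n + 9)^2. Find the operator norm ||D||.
||D|| = 4/9 (attained at n = 9)

For D diagonal, ||D|| = sup_n |d_n|. Treat f(x) = 16x / (x + 9)^2 for real x > 0. By the quotient rule, f'(x) = 16(9 - x)/(x + 9)^3, which is positive for x < 9 and negative for x > 9. So f has a unique maximum at x = 9, and since 9 is a positive integer, the supremum over n ≥ 1 is attained at n = 9: d_9 = 16·9/(9 + 9)^2 = 16·9/324 = 4/9. Hence ||D|| = 4/9.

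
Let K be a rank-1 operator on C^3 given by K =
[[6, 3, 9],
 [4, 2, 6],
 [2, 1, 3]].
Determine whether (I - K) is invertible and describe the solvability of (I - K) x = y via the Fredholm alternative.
(I - K) is invertible (det(I - K) = -10 ≠ 0), so for every y in C^3 the equation (I - K) x = y has a unique solution.

K has rank 1, so it is an outer product K = u v^T: every row of K is a multiple of one row vector. Reading off the entries, u = (3, 2, 1) and v = (2, 1, 3) (row i of K equals u_i·v^T). A rank-one matrix u v^T satisfies K u = u (v·u) and kills the (2)-dimensional subspace v^⊥, so its characteristic polynomial is lambda^2 (lambda - v·u) with v·u = tr K = 11. Hence the eigenvalues of I - K are 1 (multiplicity 2) and 1 - (11) = -10, so det(I - K) = -10. (Direct check: I - K =
[[-5, -3, -9],
 [-4, -1, -6],
 [-2, -1, -2]]
has determinant -10.) The finite-dimensional Fredholm alternative says: either (I - K) is invertible, or ker(I - K) ≠ {0} and then range(I - K) = ker((I - K)^*)^⊥, with dim ker(I - K) = dim ker((I - K)^*). Since det(I - K) ≠ 0, 1 is not an eigenvalue of K and ker(I - K) = {0}, so we are in the first case: for every y there is a unique x = (I - K)^(-1) y. Explicitly, by the Sherman–Morrison formula, (I - u v^T)^(-1) = I + u v^T/(1 - v·u), i.e. (I - K)^(-1) = I + K/(-10).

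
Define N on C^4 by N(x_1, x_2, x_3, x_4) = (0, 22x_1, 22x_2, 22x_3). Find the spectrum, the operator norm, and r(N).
sigma(N) = {0}; ||N|| = 22; r(N) = 0. (N is nilpotent with N^4 = 0.)

On C^4, N is a strictly lower-triangular matrix with 22 on the subdiagonal and zeros elsewhere, so its characteristic polynomial is lambda^4 and every eigenvalue is 0: sigma(N) = {0}. For the operator norm, N e_i = 22e_{i+1} for i = 1, ..., 3 and N e_4 = 0, so the singular values of N are 22 (with multiplicity 3) and 0; hence ||N|| = 22. The spectral radius r(N) = max|lambda| = 0. Note ||N|| > r(N) — characteristic of non-normal nilpotent operators. Indeed N^4 = 0.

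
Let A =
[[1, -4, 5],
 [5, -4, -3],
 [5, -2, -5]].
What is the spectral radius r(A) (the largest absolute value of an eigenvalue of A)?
r(A) = (6 + sqrt(84))/2 ≈ 7.5826

The eigenvalues of A are the roots of its characteristic polynomial. With M = A (coefficients from the trace, the sum of principal 2x2 minors, and det A):
  p(λ) = det(λ I - M) = λ^3 + 8λ^2 - 24.
By the rational root theorem any rational root is an integer divisor of 24. Testing λ = -2: p(-2) = -8 + 32 + 0 - 24 = 0, so λ = -2 is a root. Dividing out (λ + 2) leaves p(λ) = (λ + 2)(λ^2 + 6λ - 12). For λ^2 + 6λ - 12 the discriminant is 84. It is nonnegative but not a perfect square, so the roots are real and irrational: λ = (-6 ± sqrt(84))/2 ≈ 1.5826, -7.5826.
Thus the eigenvalues (to 4 decimals) are 1.5826 (modulus 1.5826); -7.5826 (modulus 7.5826); -2 (modulus 2). The spectral radius is the largest modulus: r(A) = (6 + sqrt(84))/2 ≈ 7.5826. (Cross-check: r(A) ≤ ||A||_2 ≈ 10.02; equality holds whenever A is normal, though it can also hold for some non-normal A.)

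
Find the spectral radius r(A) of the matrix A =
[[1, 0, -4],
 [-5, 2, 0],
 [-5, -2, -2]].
r(A) ≈ 5.7364

The eigenvalues of A are the roots of its characteristic polynomial. With M = A (coefficients from the trace, the sum of principal 2x2 minors, and det A):
  p(λ) = det(λ I - M) = λ^3 - λ^2 - 24λ + 84.
No integer candidate from the rational root theorem (±divisors of 84) is a root, so the roots are irrational. The cubic discriminant is Δ = -98016 < 0, so there is one real root and a complex-conjugate pair. p(-6) = -24 and p(-5) = 54 have opposite signs, so a root lies in (-6, -5); Newton's method refines it to λ ≈ -5.7364. Dividing out (λ - (-5.7364)) leaves approximately λ^2 - 6.7364λ + 14.6432. For λ^2 - 6.7364λ + 14.6432 the discriminant is -13.1932. It is negative, so the remaining roots are the complex-conjugate pair λ ≈ 3.3682 ± 1.8161i. Their product equals the constant term, so |λ|^2 ≈ 14.6432 and |λ| ≈ 3.8266.
Thus the eigenvalues (to 4 decimals) are -5.7364 (modulus 5.7364); 3.3682 ± 1.8161i (modulus 3.8266). The spectral radius is the largest modulus: r(A) ≈ 5.7364. (Cross-check: r(A) ≤ ||A||_2 ≈ 7.2203; equality holds whenever A is normal, though it can also hold for some non-normal A.)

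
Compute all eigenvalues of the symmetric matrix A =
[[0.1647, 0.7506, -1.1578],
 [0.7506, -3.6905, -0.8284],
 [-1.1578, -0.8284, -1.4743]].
sigma(A) ≈ {-4, -2, 1}

A is real symmetric, so its spectrum consists of real eigenvalues. Expanding the characteristic polynomial of the displayed matrix gives
  det(λ I - A) = p(λ) = λ^3 + (5)λ^2 + (2)λ + (-8).
Solving p(λ) = 0 yields eigenvalues ≈ -4, -2, 1. (A is shown rounded to 4 decimals, so these recover the underlying integer eigenvalues to within that precision.)
Verification: the trace of A = -5 equals the sum of eigenvalues -5, and det(A) ≈ 8.0007 matches the eigenvalue product 8.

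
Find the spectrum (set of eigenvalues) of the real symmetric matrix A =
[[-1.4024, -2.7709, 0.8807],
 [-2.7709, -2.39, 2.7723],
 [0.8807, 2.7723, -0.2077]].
sigma(A) ≈ {-6, 0, 2}

A is real symmetric, so its spectrum consists of real eigenvalues. Expanding the characteristic polynomial of the displayed matrix gives
  det(λ I - A) = p(λ) = λ^3 + (4)λ^2 + (-12)λ + (0).
Solving p(λ) = 0 yields eigenvalues ≈ -6, 0, 2. (A is shown rounded to 4 decimals, so these recover the underlying integer eigenvalues to within that precision.)
Verification: the trace of A = -4 equals the sum of eigenvalues -4, and det(A) ≈ -0.0000 matches the eigenvalue product 0.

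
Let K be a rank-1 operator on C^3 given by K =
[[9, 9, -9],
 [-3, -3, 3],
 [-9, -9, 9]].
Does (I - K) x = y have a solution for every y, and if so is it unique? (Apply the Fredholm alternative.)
(I - K) is invertible (det(I - K) = -14 ≠ 0), so for every y in C^3 the equation (I - K) x = y has a unique solution.

K has rank 1, so it is an outer product K = u v^T: every row of K is a multiple of one row vector. Reading off the entries, u = (-3, 1, 3) and v = (-3, -3, 3) (row i of K equals u_i·v^T). A rank-one matrix u v^T satisfies K u = u (v·u) and kills the (2)-dimensional subspace v^⊥, so its characteristic polynomial is lambda^2 (lambda - v·u) with v·u = tr K = 15. Hence the eigenvalues of I - K are 1 (multiplicity 2) and 1 - (15) = -14, so det(I - K) = -14. (Direct check: I - K =
[[-8, -9, 9],
 [3, 4, -3],
 [9, 9, -8]]
has determinant -14.) The finite-dimensional Fredholm alternative says: either (I - K) is invertible, or ker(I - K) ≠ {0} and then range(I - K) = ker((I - K)^*)^⊥, with dim ker(I - K) = dim ker((I - K)^*). Since det(I - K) ≠ 0, 1 is not an eigenvalue of K and ker(I - K) = {0}, so we are in the first case: for every y there is a unique x = (I - K)^(-1) y. Explicitly, by the Sherman–Morrison formula, (I - u v^T)^(-1) = I + u v^T/(1 - v·u), i.e. (I - K)^(-1) = I + K/(-14).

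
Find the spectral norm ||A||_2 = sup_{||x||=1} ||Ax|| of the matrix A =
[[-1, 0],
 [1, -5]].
||A||_2 = sqrt((27 + sqrt(629))/2) ≈ 5.1029 (= sqrt(largest eigenvalue of A^T A))

||A||_2 = sigma_max(A) = sqrt(lambda_max(A^T A)). Form the symmetric matrix M = A^T A =
[[2, -5],
 [-5, 25]].
Its characteristic polynomial (trace, determinant of M give the coefficients) is
  p(λ) = det(λ I - M) = λ^2 - 27λ + 25.
For λ^2 - 27λ + 25 the discriminant is 629. It is nonnegative but not a perfect square, so the roots are real and irrational: λ = (27 ± sqrt(629))/2 ≈ 26.0399, 0.9601.
So the eigenvalues of A^T A are ≈ 0.9601, 26.0399 (all ≥ 0, as they must be for A^T A). The largest is λ_max = (27 + sqrt(629))/2 ≈ 26.0399, hence ||A||_2 = sqrt(λ_max) = sqrt((27 + sqrt(629))/2) ≈ 5.1029.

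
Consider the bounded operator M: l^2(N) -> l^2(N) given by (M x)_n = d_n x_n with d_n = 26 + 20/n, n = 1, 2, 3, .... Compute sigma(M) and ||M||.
sigma(M) = {26 + 20/n : n ≥ 1} ∪ {26}; ||M|| = 46

A bounded diagonal operator on l^2 with diagonal entries d_n has spectrum equal to the closure of {d_n : n ≥ 1}: every d_n is an eigenvalue (with eigenvector e_n), so {d_n} ⊂ sigma(M); the spectrum is closed, so its closure is too; and for lambda not in the closure, (M - lambda I) has bounded inverse (the diagonal entries 1/(d_n - lambda) are bounded). For our sequence d_n = 26 + 20/n, n = 1, 2, 3, ...:
  - {d_n} = {26 + 20/n : n ≥ 1}; the only limit point is 26
  - closure = {26 + 20/n : n ≥ 1} ∪ {26}
For the norm: a diagonal operator has ||M|| = sup_n |d_n|. Here d_n = 26 + 20/n is positive and decreasing, so sup_n |d_n| = d_1 = 26 + 20 = 46. So ||M|| = 46.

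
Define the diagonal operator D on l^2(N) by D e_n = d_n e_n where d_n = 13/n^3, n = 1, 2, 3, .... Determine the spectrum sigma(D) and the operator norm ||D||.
sigma(D) = {13/n^3 : n ≥ 1} ∪ {0}; ||D|| = 13

A bounded diagonal operator on l^2 with diagonal entries d_n has spectrum equal to the closure of {d_n : n ≥ 1}: every d_n is an eigenvalue (with eigenvector e_n), so {d_n} ⊂ sigma(D); the spectrum is closed, so its closure is too; and for lambda not in the closure, (D - lambda I) has bounded inverse (the diagonal entries 1/(d_n - lambda) are bounded). For our sequence d_n = 13/n^3, n = 1, 2, 3, ...:
  - {d_n} = {13/n^3 : n ≥ 1}; the only limit point is 0
  - closure = {13/n^3 : n ≥ 1} ∪ {0}
For the norm: a diagonal operator has ||D|| = sup_n |d_n|. Here d_n = 13/n^3 is positive and decreasing, so sup_n |d_n| = d_1 = 13. So ||D|| = 13.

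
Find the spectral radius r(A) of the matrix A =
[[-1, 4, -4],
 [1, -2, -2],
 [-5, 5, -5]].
r(A) = (3 + sqrt(57))/2 ≈ 5.2749

The eigenvalues of A are the roots of its characteristic polynomial. With M = A (coefficients from the trace, the sum of principal 2x2 minors, and det A):
  p(λ) = det(λ I - M) = λ^3 + 8λ^2 + 3λ - 60.
By the rational root theorem any rational root is an integer divisor of 60. Testing λ = -5: p(-5) = -125 + 200 - 15 - 60 = 0, so λ = -5 is a root. Dividing out (λ + 5) leaves p(λ) = (λ + 5)(λ^2 + 3λ - 12). For λ^2 + 3λ - 12 the discriminant is 57. It is nonnegative but not a perfect square, so the roots are real and irrational: λ = (-3 ± sqrt(57))/2 ≈ 2.2749, -5.2749.
Thus the eigenvalues (to 4 decimals) are 2.2749 (modulus 2.2749); -5.2749 (modulus 5.2749); -5 (modulus 5). The spectral radius is the largest modulus: r(A) = (3 + sqrt(57))/2 ≈ 5.2749. (Cross-check: r(A) ≤ ||A||_2 ≈ 10.193; equality holds whenever A is normal, though it can also hold for some non-normal A.)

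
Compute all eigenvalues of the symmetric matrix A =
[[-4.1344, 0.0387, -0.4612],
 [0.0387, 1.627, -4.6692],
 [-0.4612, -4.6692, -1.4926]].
sigma(A) ≈ {-5, -4, 5}

A is real symmetric, so its spectrum consists of real eigenvalues. Expanding the characteristic polynomial of the displayed matrix gives
  det(λ I - A) = p(λ) = λ^3 + (4)λ^2 + (-25)λ + (-99.9989).
Solving p(λ) = 0 yields eigenvalues ≈ -5, -4, 5. (A is shown rounded to 4 decimals, so these recover the underlying integer eigenvalues to within that precision.)
Verification: the trace of A = -4 equals the sum of eigenvalues -4, and det(A) ≈ 99.9989 matches the eigenvalue product 100.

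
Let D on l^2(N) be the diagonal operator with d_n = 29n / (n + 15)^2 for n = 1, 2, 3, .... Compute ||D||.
||D|| = 29/60 (attained at n = 15)

For D diagonal, ||D|| = sup_n |d_n|. Treat f(x) = 29x / (x + 15)^2 for real x > 0. By the quotient rule, f'(x) = 29(15 - x)/(x + 15)^3, which is positive for x < 15 and negative for x > 15. So f has a unique maximum at x = 15, and since 15 is a positive integer, the supremum over n ≥ 1 is attained at n = 15: d_15 = 29·15/(15 + 15)^2 = 29·15/900 = 29/60. Hence ||D|| = 29/60.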